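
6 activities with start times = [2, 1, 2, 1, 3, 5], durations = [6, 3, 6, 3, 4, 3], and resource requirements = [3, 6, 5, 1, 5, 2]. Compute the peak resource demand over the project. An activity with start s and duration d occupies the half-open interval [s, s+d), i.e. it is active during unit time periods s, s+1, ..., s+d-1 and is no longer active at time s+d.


Each activity i is active on [start_i, start_i + duration_i).
Compute total resource usage per time slot:
  t=0: active resources = [], total = 0
  t=1: active resources = [6, 1], total = 7
  t=2: active resources = [3, 6, 5, 1], total = 15
  t=3: active resources = [3, 6, 5, 1, 5], total = 20
  t=4: active resources = [3, 5, 5], total = 13
  t=5: active resources = [3, 5, 5, 2], total = 15
  t=6: active resources = [3, 5, 5, 2], total = 15
  t=7: active resources = [3, 5, 2], total = 10
Peak resource demand = 20

20


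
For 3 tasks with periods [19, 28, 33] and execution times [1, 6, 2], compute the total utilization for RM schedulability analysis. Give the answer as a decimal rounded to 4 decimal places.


Compute individual utilizations (exact fractions):
  Task 1: C/T = 1/19 (approx. 0.0526)
  Task 2: C/T = 6/28 = 3/14 (approx. 0.2143)
  Task 3: C/T = 2/33 (approx. 0.0606)
Total utilization U = 1/19 + 3/14 + 2/33 = 2875/8778
Rounded to 4 decimal places: U = 0.3275
RM (Liu & Layland) bound for 3 tasks = 0.779763; compare with U = 2875/8778 (approx. 0.327523)
U <= bound, so schedulable by RM sufficient condition.

0.3275


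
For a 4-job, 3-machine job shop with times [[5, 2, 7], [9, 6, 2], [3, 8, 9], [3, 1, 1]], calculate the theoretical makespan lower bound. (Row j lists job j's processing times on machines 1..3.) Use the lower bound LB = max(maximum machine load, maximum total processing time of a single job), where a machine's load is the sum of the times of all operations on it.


Machine loads:
  Machine 1: 5 + 9 + 3 + 3 = 20
  Machine 2: 2 + 6 + 8 + 1 = 17
  Machine 3: 7 + 2 + 9 + 1 = 19
Max machine load = 20
Job totals:
  Job 1: 14
  Job 2: 17
  Job 3: 20
  Job 4: 5
Max job total = 20
Lower bound = max(20, 20) = 20

20


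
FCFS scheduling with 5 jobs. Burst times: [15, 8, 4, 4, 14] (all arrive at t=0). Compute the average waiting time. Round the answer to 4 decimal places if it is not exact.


FCFS order (as given): [15, 8, 4, 4, 14]
Waiting times:
  Job 1: wait = 0
  Job 2: wait = 15
  Job 3: wait = 23
  Job 4: wait = 27
  Job 5: wait = 31
Sum of waiting times = 96
Average waiting time = 96/5 = 19.2

19.2


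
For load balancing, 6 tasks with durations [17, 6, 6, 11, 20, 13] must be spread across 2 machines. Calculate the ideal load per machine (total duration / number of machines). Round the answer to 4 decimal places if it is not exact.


Total processing time = 17 + 6 + 6 + 11 + 20 + 13 = 73
Number of machines = 2
Ideal balanced load = 73 / 2 = 36.5

36.5


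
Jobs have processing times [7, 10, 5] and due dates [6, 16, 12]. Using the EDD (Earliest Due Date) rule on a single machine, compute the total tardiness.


Sort by due date (EDD order): [(7, 6), (5, 12), (10, 16)]
Compute completion times and tardiness:
  Job 1: p=7, d=6, C=7, tardiness=max(0,7-6)=1
  Job 2: p=5, d=12, C=12, tardiness=max(0,12-12)=0
  Job 3: p=10, d=16, C=22, tardiness=max(0,22-16)=6
Total tardiness = 7

7


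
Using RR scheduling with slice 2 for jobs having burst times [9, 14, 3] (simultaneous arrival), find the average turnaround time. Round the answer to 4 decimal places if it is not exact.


Time quantum = 2
Execution trace:
  J1 runs 2 units, time = 2
  J2 runs 2 units, time = 4
  J3 runs 2 units, time = 6
  J1 runs 2 units, time = 8
  J2 runs 2 units, time = 10
  J3 runs 1 units, time = 11
  J1 runs 2 units, time = 13
  J2 runs 2 units, time = 15
  J1 runs 2 units, time = 17
  J2 runs 2 units, time = 19
  J1 runs 1 units, time = 20
  J2 runs 2 units, time = 22
  J2 runs 2 units, time = 24
  J2 runs 2 units, time = 26
Finish times: [20, 26, 11]
Average turnaround = 57/3 = 19.0

19.0


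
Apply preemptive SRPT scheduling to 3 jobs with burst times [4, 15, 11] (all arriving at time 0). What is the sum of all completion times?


Since all jobs arrive at t=0, SRPT equals SPT ordering.
SPT order: [4, 11, 15]
Completion times:
  Job 1: p=4, C=4
  Job 2: p=11, C=15
  Job 3: p=15, C=30
Total completion time = 4 + 15 + 30 = 49

49


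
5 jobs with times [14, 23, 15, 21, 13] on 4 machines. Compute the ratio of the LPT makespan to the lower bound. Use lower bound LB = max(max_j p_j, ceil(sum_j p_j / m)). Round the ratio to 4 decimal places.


LPT order: [23, 21, 15, 14, 13]
Machine loads after assignment: [23, 21, 15, 27]
LPT makespan = 27
Lower bound = max(max_job, ceil(total/4)) = max(23, 22) = 23
Ratio = 27 / 23 = 1.1739

1.1739


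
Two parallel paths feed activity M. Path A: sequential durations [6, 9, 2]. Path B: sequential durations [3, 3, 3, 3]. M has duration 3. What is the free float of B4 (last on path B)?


ES(B4) = sum of predecessors on chain B = 9
EF(B4) = ES + duration = 9 + 3 = 12
Successor of B4 is M. ES(M) = max(sum(A), sum(B)) = max(17, 12) = 17
Free float = ES(successor) - EF(current) = 17 - 12 = 5

5


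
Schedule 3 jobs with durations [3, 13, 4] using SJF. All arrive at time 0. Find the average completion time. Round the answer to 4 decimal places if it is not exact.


SJF order (ascending): [3, 4, 13]
Completion times:
  Job 1: burst=3, C=3
  Job 2: burst=4, C=7
  Job 3: burst=13, C=20
Average completion = 30/3 = 10.0

10.0


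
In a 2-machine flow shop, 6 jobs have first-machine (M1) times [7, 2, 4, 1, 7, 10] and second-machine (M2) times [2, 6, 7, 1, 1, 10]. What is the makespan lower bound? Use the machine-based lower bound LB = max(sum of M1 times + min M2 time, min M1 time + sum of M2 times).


LB1 = sum(M1 times) + min(M2 times) = 31 + 1 = 32
LB2 = min(M1 times) + sum(M2 times) = 1 + 27 = 28
Lower bound = max(LB1, LB2) = max(32, 28) = 32

32


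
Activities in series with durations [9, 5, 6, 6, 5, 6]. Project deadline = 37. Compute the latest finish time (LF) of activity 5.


LF(activity 5) = deadline - sum of successor durations
Successors: activities 6 through 6 with durations [6]
Sum of successor durations = 6
LF = 37 - 6 = 31

31


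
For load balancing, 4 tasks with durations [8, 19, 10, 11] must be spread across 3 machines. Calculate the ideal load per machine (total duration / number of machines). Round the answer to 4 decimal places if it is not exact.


Total processing time = 8 + 19 + 10 + 11 = 48
Number of machines = 3
Ideal balanced load = 48 / 3 = 16.0

16.0


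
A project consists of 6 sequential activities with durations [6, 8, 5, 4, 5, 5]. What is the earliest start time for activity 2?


Activity 2 starts after activities 1 through 1 complete.
Predecessor durations: [6]
ES = 6 = 6

6


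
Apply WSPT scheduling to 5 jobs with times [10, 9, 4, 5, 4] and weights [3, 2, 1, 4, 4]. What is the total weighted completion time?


Compute p/w ratios and sort ascending (WSPT): [(4, 4), (5, 4), (10, 3), (4, 1), (9, 2)]
Compute weighted completion times:
  Job (p=4,w=4): C=4, w*C=4*4=16
  Job (p=5,w=4): C=9, w*C=4*9=36
  Job (p=10,w=3): C=19, w*C=3*19=57
  Job (p=4,w=1): C=23, w*C=1*23=23
  Job (p=9,w=2): C=32, w*C=2*32=64
Total weighted completion time = 196

196


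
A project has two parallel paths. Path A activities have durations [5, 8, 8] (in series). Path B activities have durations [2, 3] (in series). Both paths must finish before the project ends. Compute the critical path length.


Path A total = 5 + 8 + 8 = 21
Path B total = 2 + 3 = 5
Critical path = longest path = max(21, 5) = 21

21


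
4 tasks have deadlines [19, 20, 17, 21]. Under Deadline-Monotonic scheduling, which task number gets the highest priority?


Sort tasks by relative deadline (ascending):
  Task 3: deadline = 17
  Task 1: deadline = 19
  Task 2: deadline = 20
  Task 4: deadline = 21
Priority order (highest first): [3, 1, 2, 4]
Highest priority task = 3

3


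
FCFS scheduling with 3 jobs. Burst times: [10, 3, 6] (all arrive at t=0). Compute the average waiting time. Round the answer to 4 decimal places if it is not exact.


FCFS order (as given): [10, 3, 6]
Waiting times:
  Job 1: wait = 0
  Job 2: wait = 10
  Job 3: wait = 13
Sum of waiting times = 23
Average waiting time = 23/3 = 7.6667

7.6667


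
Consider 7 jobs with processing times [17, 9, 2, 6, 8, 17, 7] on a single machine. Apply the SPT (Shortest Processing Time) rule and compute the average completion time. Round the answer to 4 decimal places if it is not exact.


Sort jobs by processing time (SPT order): [2, 6, 7, 8, 9, 17, 17]
Compute completion times sequentially:
  Job 1: processing = 2, completes at 2
  Job 2: processing = 6, completes at 8
  Job 3: processing = 7, completes at 15
  Job 4: processing = 8, completes at 23
  Job 5: processing = 9, completes at 32
  Job 6: processing = 17, completes at 49
  Job 7: processing = 17, completes at 66
Sum of completion times = 195
Average completion time = 195/7 = 27.8571

27.8571


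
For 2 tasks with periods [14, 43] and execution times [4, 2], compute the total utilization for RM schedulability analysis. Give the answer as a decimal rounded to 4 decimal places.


Compute individual utilizations (exact fractions):
  Task 1: C/T = 4/14 = 2/7 (approx. 0.2857)
  Task 2: C/T = 2/43 (approx. 0.0465)
Total utilization U = 2/7 + 2/43 = 100/301
Rounded to 4 decimal places: U = 0.3322
RM (Liu & Layland) bound for 2 tasks = 0.828427; compare with U = 100/301 (approx. 0.332226)
U <= bound, so schedulable by RM sufficient condition.

0.3322


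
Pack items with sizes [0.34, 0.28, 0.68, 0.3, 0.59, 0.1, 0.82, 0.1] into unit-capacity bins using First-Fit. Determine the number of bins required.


Place items sequentially using First-Fit:
  Item 0.34 -> new Bin 1
  Item 0.28 -> Bin 1 (now 0.62)
  Item 0.68 -> new Bin 2
  Item 0.3 -> Bin 1 (now 0.92)
  Item 0.59 -> new Bin 3
  Item 0.1 -> Bin 2 (now 0.78)
  Item 0.82 -> new Bin 4
  Item 0.1 -> Bin 2 (now 0.88)
Total bins used = 4

4


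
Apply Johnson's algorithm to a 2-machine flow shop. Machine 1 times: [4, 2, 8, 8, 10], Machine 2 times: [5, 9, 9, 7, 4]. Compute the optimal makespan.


Apply Johnson's rule:
  Group 1 (a <= b): [(2, 2, 9), (1, 4, 5), (3, 8, 9)]
  Group 2 (a > b): [(4, 8, 7), (5, 10, 4)]
Optimal job order: [2, 1, 3, 4, 5]
Schedule:
  Job 2: M1 done at 2, M2 done at 11
  Job 1: M1 done at 6, M2 done at 16
  Job 3: M1 done at 14, M2 done at 25
  Job 4: M1 done at 22, M2 done at 32
  Job 5: M1 done at 32, M2 done at 36
Makespan = 36

36


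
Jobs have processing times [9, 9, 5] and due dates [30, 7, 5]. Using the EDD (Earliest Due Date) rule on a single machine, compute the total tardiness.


Sort by due date (EDD order): [(5, 5), (9, 7), (9, 30)]
Compute completion times and tardiness:
  Job 1: p=5, d=5, C=5, tardiness=max(0,5-5)=0
  Job 2: p=9, d=7, C=14, tardiness=max(0,14-7)=7
  Job 3: p=9, d=30, C=23, tardiness=max(0,23-30)=0
Total tardiness = 7

7


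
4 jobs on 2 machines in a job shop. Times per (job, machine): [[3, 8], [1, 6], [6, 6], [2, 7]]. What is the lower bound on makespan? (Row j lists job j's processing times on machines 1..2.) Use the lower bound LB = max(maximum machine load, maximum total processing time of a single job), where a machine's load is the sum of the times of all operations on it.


Machine loads:
  Machine 1: 3 + 1 + 6 + 2 = 12
  Machine 2: 8 + 6 + 6 + 7 = 27
Max machine load = 27
Job totals:
  Job 1: 11
  Job 2: 7
  Job 3: 12
  Job 4: 9
Max job total = 12
Lower bound = max(27, 12) = 27

27


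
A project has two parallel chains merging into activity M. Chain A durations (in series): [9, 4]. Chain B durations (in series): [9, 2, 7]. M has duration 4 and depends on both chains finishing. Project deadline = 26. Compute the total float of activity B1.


Forward pass: ES(B1) = sum of predecessors on chain B = 0
EF = ES + duration = 0 + 9 = 9
Backward pass: LF(M) = deadline = 26; LS(M) = 26 - 4 = 22
LF(B1) = LS(M) - sum(successors on chain B) = 22 - 9 = 13
LS = LF - duration = 13 - 9 = 4
Total float = LS - ES = 4 - 0 = 4

4


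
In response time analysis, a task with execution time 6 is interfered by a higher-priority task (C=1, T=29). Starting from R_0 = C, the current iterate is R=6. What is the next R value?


R_next = C + ceil(R_prev / T_hp) * C_hp
ceil(6 / 29) = ceil(0.2069) = 1
Interference = 1 * 1 = 1
R_next = 6 + 1 = 7

7


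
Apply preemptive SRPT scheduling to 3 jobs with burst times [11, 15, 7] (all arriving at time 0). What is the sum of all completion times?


Since all jobs arrive at t=0, SRPT equals SPT ordering.
SPT order: [7, 11, 15]
Completion times:
  Job 1: p=7, C=7
  Job 2: p=11, C=18
  Job 3: p=15, C=33
Total completion time = 7 + 18 + 33 = 58

58


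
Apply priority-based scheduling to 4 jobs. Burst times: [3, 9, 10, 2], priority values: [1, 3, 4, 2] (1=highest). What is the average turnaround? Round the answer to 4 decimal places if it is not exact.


Sort by priority (ascending = highest first):
Order: [(1, 3), (2, 2), (3, 9), (4, 10)]
Completion times:
  Priority 1, burst=3, C=3
  Priority 2, burst=2, C=5
  Priority 3, burst=9, C=14
  Priority 4, burst=10, C=24
Average turnaround = 46/4 = 11.5

11.5


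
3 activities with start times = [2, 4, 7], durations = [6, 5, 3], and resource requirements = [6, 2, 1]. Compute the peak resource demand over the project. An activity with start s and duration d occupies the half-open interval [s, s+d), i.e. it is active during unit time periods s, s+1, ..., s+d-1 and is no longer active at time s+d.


Each activity i is active on [start_i, start_i + duration_i).
Compute total resource usage per time slot:
  t=0: active resources = [], total = 0
  t=1: active resources = [], total = 0
  t=2: active resources = [6], total = 6
  t=3: active resources = [6], total = 6
  t=4: active resources = [6, 2], total = 8
  t=5: active resources = [6, 2], total = 8
  t=6: active resources = [6, 2], total = 8
  t=7: active resources = [6, 2, 1], total = 9
  t=8: active resources = [2, 1], total = 3
  t=9: active resources = [1], total = 1
Peak resource demand = 9

9


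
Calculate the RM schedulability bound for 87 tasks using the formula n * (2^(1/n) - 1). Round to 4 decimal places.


Compute 2^(1/87) = 1.0079990316
Subtract 1: 1.0079990316 - 1 = 0.0079990316
Multiply by n: 87 * 0.0079990316 = 0.6959157492
Round to 4 dp: 0.6959

0.6959


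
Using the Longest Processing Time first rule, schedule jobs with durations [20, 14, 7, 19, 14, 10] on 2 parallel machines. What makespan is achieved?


Sort jobs in decreasing order (LPT): [20, 19, 14, 14, 10, 7]
Assign each job to the least loaded machine:
  Machine 1: jobs [20, 14, 7], load = 41
  Machine 2: jobs [19, 14, 10], load = 43
Makespan = max load = 43

43


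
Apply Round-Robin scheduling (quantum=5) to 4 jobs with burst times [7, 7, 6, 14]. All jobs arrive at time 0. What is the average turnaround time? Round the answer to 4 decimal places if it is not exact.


Time quantum = 5
Execution trace:
  J1 runs 5 units, time = 5
  J2 runs 5 units, time = 10
  J3 runs 5 units, time = 15
  J4 runs 5 units, time = 20
  J1 runs 2 units, time = 22
  J2 runs 2 units, time = 24
  J3 runs 1 units, time = 25
  J4 runs 5 units, time = 30
  J4 runs 4 units, time = 34
Finish times: [22, 24, 25, 34]
Average turnaround = 105/4 = 26.25

26.25


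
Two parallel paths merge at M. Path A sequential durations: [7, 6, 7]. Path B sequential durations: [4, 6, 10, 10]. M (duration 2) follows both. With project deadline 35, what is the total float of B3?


Forward pass: ES(B3) = sum of predecessors on chain B = 10
EF = ES + duration = 10 + 10 = 20
Backward pass: LF(M) = deadline = 35; LS(M) = 35 - 2 = 33
LF(B3) = LS(M) - sum(successors on chain B) = 33 - 10 = 23
LS = LF - duration = 23 - 10 = 13
Total float = LS - ES = 13 - 10 = 3

3


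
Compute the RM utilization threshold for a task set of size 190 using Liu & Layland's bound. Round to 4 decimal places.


Compute 2^(1/190) = 1.0036548056
Subtract 1: 1.0036548056 - 1 = 0.0036548056
Multiply by n: 190 * 0.0036548056 = 0.6944130640
Round to 4 dp: 0.6944

0.6944


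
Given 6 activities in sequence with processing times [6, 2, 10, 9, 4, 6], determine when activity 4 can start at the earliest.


Activity 4 starts after activities 1 through 3 complete.
Predecessor durations: [6, 2, 10]
ES = 6 + 2 + 10 = 18

18


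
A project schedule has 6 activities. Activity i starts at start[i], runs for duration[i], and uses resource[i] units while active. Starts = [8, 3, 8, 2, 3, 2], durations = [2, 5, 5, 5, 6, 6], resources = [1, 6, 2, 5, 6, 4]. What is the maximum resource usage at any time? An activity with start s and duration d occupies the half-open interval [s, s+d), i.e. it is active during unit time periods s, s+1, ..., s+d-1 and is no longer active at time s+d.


Each activity i is active on [start_i, start_i + duration_i).
Compute total resource usage per time slot:
  t=0: active resources = [], total = 0
  t=1: active resources = [], total = 0
  t=2: active resources = [5, 4], total = 9
  t=3: active resources = [6, 5, 6, 4], total = 21
  t=4: active resources = [6, 5, 6, 4], total = 21
  t=5: active resources = [6, 5, 6, 4], total = 21
  t=6: active resources = [6, 5, 6, 4], total = 21
  t=7: active resources = [6, 6, 4], total = 16
  t=8: active resources = [1, 2, 6], total = 9
  t=9: active resources = [1, 2], total = 3
  t=10: active resources = [2], total = 2
  t=11: active resources = [2], total = 2
  t=12: active resources = [2], total = 2
Peak resource demand = 21

21


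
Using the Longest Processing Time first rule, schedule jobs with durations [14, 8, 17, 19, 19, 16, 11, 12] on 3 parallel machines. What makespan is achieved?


Sort jobs in decreasing order (LPT): [19, 19, 17, 16, 14, 12, 11, 8]
Assign each job to the least loaded machine:
  Machine 1: jobs [19, 14, 8], load = 41
  Machine 2: jobs [19, 12, 11], load = 42
  Machine 3: jobs [17, 16], load = 33
Makespan = max load = 42

42


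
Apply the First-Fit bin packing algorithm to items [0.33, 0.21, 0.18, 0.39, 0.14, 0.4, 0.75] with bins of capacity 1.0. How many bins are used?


Place items sequentially using First-Fit:
  Item 0.33 -> new Bin 1
  Item 0.21 -> Bin 1 (now 0.54)
  Item 0.18 -> Bin 1 (now 0.72)
  Item 0.39 -> new Bin 2
  Item 0.14 -> Bin 1 (now 0.86)
  Item 0.4 -> Bin 2 (now 0.79)
  Item 0.75 -> new Bin 3
Total bins used = 3

3


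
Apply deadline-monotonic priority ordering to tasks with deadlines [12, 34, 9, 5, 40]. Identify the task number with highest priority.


Sort tasks by relative deadline (ascending):
  Task 4: deadline = 5
  Task 3: deadline = 9
  Task 1: deadline = 12
  Task 2: deadline = 34
  Task 5: deadline = 40
Priority order (highest first): [4, 3, 1, 2, 5]
Highest priority task = 4

4


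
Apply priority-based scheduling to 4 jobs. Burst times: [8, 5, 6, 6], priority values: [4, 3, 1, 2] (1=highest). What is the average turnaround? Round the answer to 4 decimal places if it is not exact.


Sort by priority (ascending = highest first):
Order: [(1, 6), (2, 6), (3, 5), (4, 8)]
Completion times:
  Priority 1, burst=6, C=6
  Priority 2, burst=6, C=12
  Priority 3, burst=5, C=17
  Priority 4, burst=8, C=25
Average turnaround = 60/4 = 15.0

15.0


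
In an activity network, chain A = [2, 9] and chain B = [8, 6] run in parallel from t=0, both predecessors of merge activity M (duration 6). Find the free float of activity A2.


ES(A2) = sum of predecessors on chain A = 2
EF(A2) = ES + duration = 2 + 9 = 11
Successor of A2 is M. ES(M) = max(sum(A), sum(B)) = max(11, 14) = 14
Free float = ES(successor) - EF(current) = 14 - 11 = 3

3


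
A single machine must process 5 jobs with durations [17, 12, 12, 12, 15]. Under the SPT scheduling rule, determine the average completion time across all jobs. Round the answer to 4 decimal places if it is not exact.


Sort jobs by processing time (SPT order): [12, 12, 12, 15, 17]
Compute completion times sequentially:
  Job 1: processing = 12, completes at 12
  Job 2: processing = 12, completes at 24
  Job 3: processing = 12, completes at 36
  Job 4: processing = 15, completes at 51
  Job 5: processing = 17, completes at 68
Sum of completion times = 191
Average completion time = 191/5 = 38.2

38.2


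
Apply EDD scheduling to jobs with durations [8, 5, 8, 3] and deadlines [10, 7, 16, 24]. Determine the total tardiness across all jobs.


Sort by due date (EDD order): [(5, 7), (8, 10), (8, 16), (3, 24)]
Compute completion times and tardiness:
  Job 1: p=5, d=7, C=5, tardiness=max(0,5-7)=0
  Job 2: p=8, d=10, C=13, tardiness=max(0,13-10)=3
  Job 3: p=8, d=16, C=21, tardiness=max(0,21-16)=5
  Job 4: p=3, d=24, C=24, tardiness=max(0,24-24)=0
Total tardiness = 8

8


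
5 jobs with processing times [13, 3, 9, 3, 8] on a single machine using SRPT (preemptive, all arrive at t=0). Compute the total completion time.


Since all jobs arrive at t=0, SRPT equals SPT ordering.
SPT order: [3, 3, 8, 9, 13]
Completion times:
  Job 1: p=3, C=3
  Job 2: p=3, C=6
  Job 3: p=8, C=14
  Job 4: p=9, C=23
  Job 5: p=13, C=36
Total completion time = 3 + 6 + 14 + 23 + 36 = 82

82


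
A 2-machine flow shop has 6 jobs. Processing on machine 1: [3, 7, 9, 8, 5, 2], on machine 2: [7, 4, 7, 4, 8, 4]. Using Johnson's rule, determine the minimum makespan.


Apply Johnson's rule:
  Group 1 (a <= b): [(6, 2, 4), (1, 3, 7), (5, 5, 8)]
  Group 2 (a > b): [(3, 9, 7), (2, 7, 4), (4, 8, 4)]
Optimal job order: [6, 1, 5, 3, 2, 4]
Schedule:
  Job 6: M1 done at 2, M2 done at 6
  Job 1: M1 done at 5, M2 done at 13
  Job 5: M1 done at 10, M2 done at 21
  Job 3: M1 done at 19, M2 done at 28
  Job 2: M1 done at 26, M2 done at 32
  Job 4: M1 done at 34, M2 done at 38
Makespan = 38

38


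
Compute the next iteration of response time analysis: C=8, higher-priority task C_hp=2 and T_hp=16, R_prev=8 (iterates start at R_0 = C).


R_next = C + ceil(R_prev / T_hp) * C_hp
ceil(8 / 16) = ceil(0.5) = 1
Interference = 1 * 2 = 2
R_next = 8 + 2 = 10

10


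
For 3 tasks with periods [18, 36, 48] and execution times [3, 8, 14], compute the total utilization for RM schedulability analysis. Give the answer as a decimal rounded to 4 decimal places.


Compute individual utilizations (exact fractions):
  Task 1: C/T = 3/18 = 1/6 (approx. 0.1667)
  Task 2: C/T = 8/36 = 2/9 (approx. 0.2222)
  Task 3: C/T = 14/48 = 7/24 (approx. 0.2917)
Total utilization U = 1/6 + 2/9 + 7/24 = 49/72
Rounded to 4 decimal places: U = 0.6806
RM (Liu & Layland) bound for 3 tasks = 0.779763; compare with U = 49/72 (approx. 0.680556)
U <= bound, so schedulable by RM sufficient condition.

0.6806


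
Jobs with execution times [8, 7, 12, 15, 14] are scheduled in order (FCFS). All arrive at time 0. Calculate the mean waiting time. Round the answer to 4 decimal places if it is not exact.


FCFS order (as given): [8, 7, 12, 15, 14]
Waiting times:
  Job 1: wait = 0
  Job 2: wait = 8
  Job 3: wait = 15
  Job 4: wait = 27
  Job 5: wait = 42
Sum of waiting times = 92
Average waiting time = 92/5 = 18.4

18.4


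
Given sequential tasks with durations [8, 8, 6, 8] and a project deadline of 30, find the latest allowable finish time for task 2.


LF(activity 2) = deadline - sum of successor durations
Successors: activities 3 through 4 with durations [6, 8]
Sum of successor durations = 14
LF = 30 - 14 = 16

16


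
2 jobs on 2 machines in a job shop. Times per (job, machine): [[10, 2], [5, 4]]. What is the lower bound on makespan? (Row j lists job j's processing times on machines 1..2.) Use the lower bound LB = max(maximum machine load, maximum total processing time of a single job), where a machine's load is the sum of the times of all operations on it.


Machine loads:
  Machine 1: 10 + 5 = 15
  Machine 2: 2 + 4 = 6
Max machine load = 15
Job totals:
  Job 1: 12
  Job 2: 9
Max job total = 12
Lower bound = max(15, 12) = 15

15


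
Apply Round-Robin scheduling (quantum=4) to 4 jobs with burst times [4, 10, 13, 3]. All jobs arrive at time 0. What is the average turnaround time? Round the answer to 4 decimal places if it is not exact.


Time quantum = 4
Execution trace:
  J1 runs 4 units, time = 4
  J2 runs 4 units, time = 8
  J3 runs 4 units, time = 12
  J4 runs 3 units, time = 15
  J2 runs 4 units, time = 19
  J3 runs 4 units, time = 23
  J2 runs 2 units, time = 25
  J3 runs 4 units, time = 29
  J3 runs 1 units, time = 30
Finish times: [4, 25, 30, 15]
Average turnaround = 74/4 = 18.5

18.5


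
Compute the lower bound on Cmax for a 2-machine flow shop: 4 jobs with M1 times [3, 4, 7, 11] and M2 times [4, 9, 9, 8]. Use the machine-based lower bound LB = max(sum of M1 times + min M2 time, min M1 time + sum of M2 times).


LB1 = sum(M1 times) + min(M2 times) = 25 + 4 = 29
LB2 = min(M1 times) + sum(M2 times) = 3 + 30 = 33
Lower bound = max(LB1, LB2) = max(29, 33) = 33

33


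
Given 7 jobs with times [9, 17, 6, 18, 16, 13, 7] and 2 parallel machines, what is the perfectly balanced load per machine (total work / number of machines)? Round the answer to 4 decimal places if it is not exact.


Total processing time = 9 + 17 + 6 + 18 + 16 + 13 + 7 = 86
Number of machines = 2
Ideal balanced load = 86 / 2 = 43.0

43.0


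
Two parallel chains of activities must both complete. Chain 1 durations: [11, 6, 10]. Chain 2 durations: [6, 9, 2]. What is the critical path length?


Path A total = 11 + 6 + 10 = 27
Path B total = 6 + 9 + 2 = 17
Critical path = longest path = max(27, 17) = 27

27


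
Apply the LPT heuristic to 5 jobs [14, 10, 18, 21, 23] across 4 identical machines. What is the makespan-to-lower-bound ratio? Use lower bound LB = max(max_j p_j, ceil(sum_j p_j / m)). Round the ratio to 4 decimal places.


LPT order: [23, 21, 18, 14, 10]
Machine loads after assignment: [23, 21, 18, 24]
LPT makespan = 24
Lower bound = max(max_job, ceil(total/4)) = max(23, 22) = 23
Ratio = 24 / 23 = 1.0435

1.0435


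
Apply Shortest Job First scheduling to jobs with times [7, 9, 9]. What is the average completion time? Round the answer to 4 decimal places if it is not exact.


SJF order (ascending): [7, 9, 9]
Completion times:
  Job 1: burst=7, C=7
  Job 2: burst=9, C=16
  Job 3: burst=9, C=25
Average completion = 48/3 = 16.0

16.0


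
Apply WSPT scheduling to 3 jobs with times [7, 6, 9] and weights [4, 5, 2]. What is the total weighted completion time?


Compute p/w ratios and sort ascending (WSPT): [(6, 5), (7, 4), (9, 2)]
Compute weighted completion times:
  Job (p=6,w=5): C=6, w*C=5*6=30
  Job (p=7,w=4): C=13, w*C=4*13=52
  Job (p=9,w=2): C=22, w*C=2*22=44
Total weighted completion time = 126

126


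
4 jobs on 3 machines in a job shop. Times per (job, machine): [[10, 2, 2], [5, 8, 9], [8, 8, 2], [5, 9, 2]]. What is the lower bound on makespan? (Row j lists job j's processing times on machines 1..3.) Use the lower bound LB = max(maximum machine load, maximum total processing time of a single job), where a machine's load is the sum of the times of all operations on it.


Machine loads:
  Machine 1: 10 + 5 + 8 + 5 = 28
  Machine 2: 2 + 8 + 8 + 9 = 27
  Machine 3: 2 + 9 + 2 + 2 = 15
Max machine load = 28
Job totals:
  Job 1: 14
  Job 2: 22
  Job 3: 18
  Job 4: 16
Max job total = 22
Lower bound = max(28, 22) = 28

28


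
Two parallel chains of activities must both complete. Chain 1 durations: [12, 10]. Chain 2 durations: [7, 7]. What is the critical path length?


Path A total = 12 + 10 = 22
Path B total = 7 + 7 = 14
Critical path = longest path = max(22, 14) = 22

22


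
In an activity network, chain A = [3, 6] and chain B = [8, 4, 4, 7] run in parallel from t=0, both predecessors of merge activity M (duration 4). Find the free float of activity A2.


ES(A2) = sum of predecessors on chain A = 3
EF(A2) = ES + duration = 3 + 6 = 9
Successor of A2 is M. ES(M) = max(sum(A), sum(B)) = max(9, 23) = 23
Free float = ES(successor) - EF(current) = 23 - 9 = 14

14


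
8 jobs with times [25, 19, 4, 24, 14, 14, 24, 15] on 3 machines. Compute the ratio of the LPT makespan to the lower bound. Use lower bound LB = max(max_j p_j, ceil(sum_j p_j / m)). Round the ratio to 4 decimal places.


LPT order: [25, 24, 24, 19, 15, 14, 14, 4]
Machine loads after assignment: [53, 43, 43]
LPT makespan = 53
Lower bound = max(max_job, ceil(total/3)) = max(25, 47) = 47
Ratio = 53 / 47 = 1.1277

1.1277


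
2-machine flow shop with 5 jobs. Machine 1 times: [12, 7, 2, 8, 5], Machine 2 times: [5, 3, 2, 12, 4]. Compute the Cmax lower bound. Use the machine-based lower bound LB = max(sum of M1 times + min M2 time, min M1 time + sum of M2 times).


LB1 = sum(M1 times) + min(M2 times) = 34 + 2 = 36
LB2 = min(M1 times) + sum(M2 times) = 2 + 26 = 28
Lower bound = max(LB1, LB2) = max(36, 28) = 36

36


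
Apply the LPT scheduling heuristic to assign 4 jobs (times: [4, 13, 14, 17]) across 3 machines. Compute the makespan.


Sort jobs in decreasing order (LPT): [17, 14, 13, 4]
Assign each job to the least loaded machine:
  Machine 1: jobs [17], load = 17
  Machine 2: jobs [14], load = 14
  Machine 3: jobs [13, 4], load = 17
Makespan = max load = 17

17


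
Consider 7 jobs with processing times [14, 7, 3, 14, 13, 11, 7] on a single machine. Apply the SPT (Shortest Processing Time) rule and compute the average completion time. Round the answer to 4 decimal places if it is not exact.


Sort jobs by processing time (SPT order): [3, 7, 7, 11, 13, 14, 14]
Compute completion times sequentially:
  Job 1: processing = 3, completes at 3
  Job 2: processing = 7, completes at 10
  Job 3: processing = 7, completes at 17
  Job 4: processing = 11, completes at 28
  Job 5: processing = 13, completes at 41
  Job 6: processing = 14, completes at 55
  Job 7: processing = 14, completes at 69
Sum of completion times = 223
Average completion time = 223/7 = 31.8571

31.8571


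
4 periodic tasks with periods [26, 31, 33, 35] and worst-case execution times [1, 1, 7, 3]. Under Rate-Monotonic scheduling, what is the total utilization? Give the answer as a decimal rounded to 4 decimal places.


Compute individual utilizations (exact fractions):
  Task 1: C/T = 1/26 (approx. 0.0385)
  Task 2: C/T = 1/31 (approx. 0.0323)
  Task 3: C/T = 7/33 (approx. 0.2121)
  Task 4: C/T = 3/35 (approx. 0.0857)
Total utilization U = 1/26 + 1/31 + 7/33 + 3/35 = 343099/930930
Rounded to 4 decimal places: U = 0.3686
RM (Liu & Layland) bound for 4 tasks = 0.756828; compare with U = 343099/930930 (approx. 0.368555)
U <= bound, so schedulable by RM sufficient condition.

0.3686


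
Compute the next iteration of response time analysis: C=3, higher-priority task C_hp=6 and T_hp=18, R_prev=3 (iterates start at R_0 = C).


R_next = C + ceil(R_prev / T_hp) * C_hp
ceil(3 / 18) = ceil(0.1667) = 1
Interference = 1 * 6 = 6
R_next = 3 + 6 = 9

9


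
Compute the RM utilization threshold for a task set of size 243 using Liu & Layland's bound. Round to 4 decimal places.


Compute 2^(1/243) = 1.0028565297
Subtract 1: 1.0028565297 - 1 = 0.0028565297
Multiply by n: 243 * 0.0028565297 = 0.6941367171
Round to 4 dp: 0.6941

0.6941


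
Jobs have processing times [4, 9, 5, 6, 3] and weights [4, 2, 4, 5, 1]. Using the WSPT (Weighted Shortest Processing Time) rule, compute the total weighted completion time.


Compute p/w ratios and sort ascending (WSPT): [(4, 4), (6, 5), (5, 4), (3, 1), (9, 2)]
Compute weighted completion times:
  Job (p=4,w=4): C=4, w*C=4*4=16
  Job (p=6,w=5): C=10, w*C=5*10=50
  Job (p=5,w=4): C=15, w*C=4*15=60
  Job (p=3,w=1): C=18, w*C=1*18=18
  Job (p=9,w=2): C=27, w*C=2*27=54
Total weighted completion time = 198

198


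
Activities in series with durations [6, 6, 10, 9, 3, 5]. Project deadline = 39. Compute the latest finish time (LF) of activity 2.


LF(activity 2) = deadline - sum of successor durations
Successors: activities 3 through 6 with durations [10, 9, 3, 5]
Sum of successor durations = 27
LF = 39 - 27 = 12

12


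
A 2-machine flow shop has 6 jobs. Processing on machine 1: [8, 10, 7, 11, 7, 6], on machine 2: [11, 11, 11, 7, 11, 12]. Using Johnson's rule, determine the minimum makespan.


Apply Johnson's rule:
  Group 1 (a <= b): [(6, 6, 12), (3, 7, 11), (5, 7, 11), (1, 8, 11), (2, 10, 11)]
  Group 2 (a > b): [(4, 11, 7)]
Optimal job order: [6, 3, 5, 1, 2, 4]
Schedule:
  Job 6: M1 done at 6, M2 done at 18
  Job 3: M1 done at 13, M2 done at 29
  Job 5: M1 done at 20, M2 done at 40
  Job 1: M1 done at 28, M2 done at 51
  Job 2: M1 done at 38, M2 done at 62
  Job 4: M1 done at 49, M2 done at 69
Makespan = 69

69


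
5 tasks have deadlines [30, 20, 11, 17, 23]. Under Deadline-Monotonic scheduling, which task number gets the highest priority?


Sort tasks by relative deadline (ascending):
  Task 3: deadline = 11
  Task 4: deadline = 17
  Task 2: deadline = 20
  Task 5: deadline = 23
  Task 1: deadline = 30
Priority order (highest first): [3, 4, 2, 5, 1]
Highest priority task = 3

3


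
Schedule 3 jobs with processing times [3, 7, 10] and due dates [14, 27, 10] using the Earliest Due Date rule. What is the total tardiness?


Sort by due date (EDD order): [(10, 10), (3, 14), (7, 27)]
Compute completion times and tardiness:
  Job 1: p=10, d=10, C=10, tardiness=max(0,10-10)=0
  Job 2: p=3, d=14, C=13, tardiness=max(0,13-14)=0
  Job 3: p=7, d=27, C=20, tardiness=max(0,20-27)=0
Total tardiness = 0

0


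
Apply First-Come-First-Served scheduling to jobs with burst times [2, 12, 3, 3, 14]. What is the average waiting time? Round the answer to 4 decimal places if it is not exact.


FCFS order (as given): [2, 12, 3, 3, 14]
Waiting times:
  Job 1: wait = 0
  Job 2: wait = 2
  Job 3: wait = 14
  Job 4: wait = 17
  Job 5: wait = 20
Sum of waiting times = 53
Average waiting time = 53/5 = 10.6

10.6


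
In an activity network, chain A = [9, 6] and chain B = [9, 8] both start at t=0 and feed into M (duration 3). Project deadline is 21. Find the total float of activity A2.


Forward pass: ES(A2) = sum of predecessors on chain A = 9
EF = ES + duration = 9 + 6 = 15
Backward pass: LF(M) = deadline = 21; LS(M) = 21 - 3 = 18
LF(A2) = LS(M) - sum(successors on chain A) = 18 - 0 = 18
LS = LF - duration = 18 - 6 = 12
Total float = LS - ES = 12 - 9 = 3

3


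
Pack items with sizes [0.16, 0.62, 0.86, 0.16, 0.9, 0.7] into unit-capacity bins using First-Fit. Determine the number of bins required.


Place items sequentially using First-Fit:
  Item 0.16 -> new Bin 1
  Item 0.62 -> Bin 1 (now 0.78)
  Item 0.86 -> new Bin 2
  Item 0.16 -> Bin 1 (now 0.94)
  Item 0.9 -> new Bin 3
  Item 0.7 -> new Bin 4
Total bins used = 4

4


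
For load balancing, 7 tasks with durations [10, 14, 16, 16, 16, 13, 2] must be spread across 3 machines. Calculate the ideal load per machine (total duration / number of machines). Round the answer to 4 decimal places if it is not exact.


Total processing time = 10 + 14 + 16 + 16 + 16 + 13 + 2 = 87
Number of machines = 3
Ideal balanced load = 87 / 3 = 29.0

29.0


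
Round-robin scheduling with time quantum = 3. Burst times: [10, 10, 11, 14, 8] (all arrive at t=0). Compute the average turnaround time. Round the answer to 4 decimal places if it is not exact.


Time quantum = 3
Execution trace:
  J1 runs 3 units, time = 3
  J2 runs 3 units, time = 6
  J3 runs 3 units, time = 9
  J4 runs 3 units, time = 12
  J5 runs 3 units, time = 15
  J1 runs 3 units, time = 18
  J2 runs 3 units, time = 21
  J3 runs 3 units, time = 24
  J4 runs 3 units, time = 27
  J5 runs 3 units, time = 30
  J1 runs 3 units, time = 33
  J2 runs 3 units, time = 36
  J3 runs 3 units, time = 39
  J4 runs 3 units, time = 42
  J5 runs 2 units, time = 44
  J1 runs 1 units, time = 45
  J2 runs 1 units, time = 46
  J3 runs 2 units, time = 48
  J4 runs 3 units, time = 51
  J4 runs 2 units, time = 53
Finish times: [45, 46, 48, 53, 44]
Average turnaround = 236/5 = 47.2

47.2


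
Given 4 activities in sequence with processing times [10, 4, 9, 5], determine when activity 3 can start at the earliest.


Activity 3 starts after activities 1 through 2 complete.
Predecessor durations: [10, 4]
ES = 10 + 4 = 14

14


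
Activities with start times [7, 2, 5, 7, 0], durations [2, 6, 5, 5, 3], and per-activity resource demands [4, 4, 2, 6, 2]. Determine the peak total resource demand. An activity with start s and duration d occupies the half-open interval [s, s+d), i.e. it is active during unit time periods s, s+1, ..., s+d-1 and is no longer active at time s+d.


Each activity i is active on [start_i, start_i + duration_i).
Compute total resource usage per time slot:
  t=0: active resources = [2], total = 2
  t=1: active resources = [2], total = 2
  t=2: active resources = [4, 2], total = 6
  t=3: active resources = [4], total = 4
  t=4: active resources = [4], total = 4
  t=5: active resources = [4, 2], total = 6
  t=6: active resources = [4, 2], total = 6
  t=7: active resources = [4, 4, 2, 6], total = 16
  t=8: active resources = [4, 2, 6], total = 12
  t=9: active resources = [2, 6], total = 8
  t=10: active resources = [6], total = 6
  t=11: active resources = [6], total = 6
Peak resource demand = 16

16


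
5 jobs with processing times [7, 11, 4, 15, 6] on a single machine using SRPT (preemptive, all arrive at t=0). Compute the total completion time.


Since all jobs arrive at t=0, SRPT equals SPT ordering.
SPT order: [4, 6, 7, 11, 15]
Completion times:
  Job 1: p=4, C=4
  Job 2: p=6, C=10
  Job 3: p=7, C=17
  Job 4: p=11, C=28
  Job 5: p=15, C=43
Total completion time = 4 + 10 + 17 + 28 + 43 = 102

102


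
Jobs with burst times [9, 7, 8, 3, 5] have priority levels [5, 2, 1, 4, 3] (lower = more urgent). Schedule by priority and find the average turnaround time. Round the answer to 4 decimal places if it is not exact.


Sort by priority (ascending = highest first):
Order: [(1, 8), (2, 7), (3, 5), (4, 3), (5, 9)]
Completion times:
  Priority 1, burst=8, C=8
  Priority 2, burst=7, C=15
  Priority 3, burst=5, C=20
  Priority 4, burst=3, C=23
  Priority 5, burst=9, C=32
Average turnaround = 98/5 = 19.6

19.6


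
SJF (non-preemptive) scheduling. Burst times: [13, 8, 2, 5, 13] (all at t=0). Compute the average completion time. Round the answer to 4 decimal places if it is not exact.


SJF order (ascending): [2, 5, 8, 13, 13]
Completion times:
  Job 1: burst=2, C=2
  Job 2: burst=5, C=7
  Job 3: burst=8, C=15
  Job 4: burst=13, C=28
  Job 5: burst=13, C=41
Average completion = 93/5 = 18.6

18.6


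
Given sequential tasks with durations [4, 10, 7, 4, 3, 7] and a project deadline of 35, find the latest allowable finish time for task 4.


LF(activity 4) = deadline - sum of successor durations
Successors: activities 5 through 6 with durations [3, 7]
Sum of successor durations = 10
LF = 35 - 10 = 25

25


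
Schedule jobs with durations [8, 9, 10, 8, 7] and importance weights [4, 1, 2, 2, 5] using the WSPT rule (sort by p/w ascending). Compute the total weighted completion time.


Compute p/w ratios and sort ascending (WSPT): [(7, 5), (8, 4), (8, 2), (10, 2), (9, 1)]
Compute weighted completion times:
  Job (p=7,w=5): C=7, w*C=5*7=35
  Job (p=8,w=4): C=15, w*C=4*15=60
  Job (p=8,w=2): C=23, w*C=2*23=46
  Job (p=10,w=2): C=33, w*C=2*33=66
  Job (p=9,w=1): C=42, w*C=1*42=42
Total weighted completion time = 249

249


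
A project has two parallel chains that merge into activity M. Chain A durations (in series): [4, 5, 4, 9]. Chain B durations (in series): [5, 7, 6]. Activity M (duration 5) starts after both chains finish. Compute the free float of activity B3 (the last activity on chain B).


ES(B3) = sum of predecessors on chain B = 12
EF(B3) = ES + duration = 12 + 6 = 18
Successor of B3 is M. ES(M) = max(sum(A), sum(B)) = max(22, 18) = 22
Free float = ES(successor) - EF(current) = 22 - 18 = 4

4


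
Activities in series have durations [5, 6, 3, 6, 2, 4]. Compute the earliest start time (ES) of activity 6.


Activity 6 starts after activities 1 through 5 complete.
Predecessor durations: [5, 6, 3, 6, 2]
ES = 5 + 6 + 3 + 6 + 2 = 22

22


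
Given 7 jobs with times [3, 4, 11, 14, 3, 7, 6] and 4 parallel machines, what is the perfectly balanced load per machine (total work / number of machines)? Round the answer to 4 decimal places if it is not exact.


Total processing time = 3 + 4 + 11 + 14 + 3 + 7 + 6 = 48
Number of machines = 4
Ideal balanced load = 48 / 4 = 12.0

12.0
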